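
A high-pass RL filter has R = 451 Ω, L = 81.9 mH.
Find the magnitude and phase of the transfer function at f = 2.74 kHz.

Step 1 — Angular frequency: ω = 2π·2740 = 1.722e+04 rad/s.
Step 2 — Transfer function: H(jω) = jωL/(R + jωL).
Step 3 — Numerator jωL = j·1410; denominator R + jωL = 451 + j1410.
Step 4 — H = 0.9072 + j0.2902.
Step 5 — Magnitude: |H| = 0.9525 (-0.4 dB); phase: φ = 17.7°.

|H| = 0.9525 (-0.4 dB), φ = 17.7°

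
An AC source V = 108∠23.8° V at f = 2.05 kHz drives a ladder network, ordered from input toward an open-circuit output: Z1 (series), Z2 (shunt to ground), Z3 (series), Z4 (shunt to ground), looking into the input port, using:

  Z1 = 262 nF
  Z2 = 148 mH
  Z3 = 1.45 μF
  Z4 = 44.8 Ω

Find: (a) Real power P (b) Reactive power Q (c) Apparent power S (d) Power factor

Step 1 — Angular frequency: ω = 2π·f = 2π·2050 = 1.288e+04 rad/s.
Step 2 — Component impedances:
  Z1: Z = 1/(jωC) = -j/(ω·C) = 0 - j296.3 Ω
  Z2: Z = jωL = j·1.288e+04·0.148 = 0 + j1906 Ω
  Z3: Z = 1/(jωC) = -j/(ω·C) = 0 - j53.54 Ω
  Z4: Z = R = 44.8 Ω
Step 3 — Ladder network (open output): work backward from the far end, alternating series and parallel combinations. Z_in = 47.4 - j350.3 Ω = 353.5∠-82.3° Ω.
Step 4 — Source phasor: V = 108∠23.8° V = 98.82 + j43.58 V.
Step 5 — Current: I = V / Z = -0.0847 + j0.2936 A = 0.3056∠106.1° A.
Step 6 — Complex power: S = V·I* = 4.425 - j32.7 VA.
Step 7 — Real power: P = Re(S) = 4.425 W.
Step 8 — Reactive power: Q = Im(S) = -32.7 VAR.
Step 9 — Apparent power: |S| = 33 VA.
Step 10 — Power factor: PF = P/|S| = 0.1341 (leading).

(a) P = 4.425 W  (b) Q = -32.7 VAR  (c) S = 33 VA  (d) PF = 0.1341 (leading)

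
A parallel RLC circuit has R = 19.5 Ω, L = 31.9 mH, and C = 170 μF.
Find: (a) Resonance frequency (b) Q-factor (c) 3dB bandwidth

Step 1 — Resonance: ω₀ = 1/√(LC) = 1/√(0.0319·0.00017) = 429.4 rad/s.
Step 2 — f₀ = ω₀/(2π) = 68.34 Hz.
Step 3 — Parallel Q: Q = R/(ω₀L) = 19.5/(429.4·0.0319) = 1.424.
Step 4 — Bandwidth: Δω = ω₀/Q = 301.7 rad/s; BW = Δω/(2π) = 48.01 Hz.

(a) f₀ = 68.34 Hz  (b) Q = 1.424  (c) BW = 48.01 Hz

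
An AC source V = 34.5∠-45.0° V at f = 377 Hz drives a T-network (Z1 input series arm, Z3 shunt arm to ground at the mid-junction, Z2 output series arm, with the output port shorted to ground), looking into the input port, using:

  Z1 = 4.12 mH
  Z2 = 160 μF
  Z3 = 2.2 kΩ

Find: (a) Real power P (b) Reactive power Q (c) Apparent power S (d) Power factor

Step 1 — Angular frequency: ω = 2π·f = 2π·377 = 2369 rad/s.
Step 2 — Component impedances:
  Z1: Z = jωL = j·2369·0.00412 = 0 + j9.759 Ω
  Z2: Z = 1/(jωC) = -j/(ω·C) = 0 - j2.639 Ω
  Z3: Z = R = 2200 Ω
Step 3 — With the output port shorted to ground, the output series arm Z2 runs from the junction to ground; the shunt arm Z3 also runs from the junction to ground. They appear in parallel: Z3 || Z2 = 0.003164 - j2.639 Ω.
Step 4 — Series with input arm Z1: Z_in = Z1 + (Z3 || Z2) = 0.003164 + j7.121 Ω = 7.121∠90.0° Ω.
Step 5 — Source phasor: V = 34.5∠-45.0° V = 24.4 - j24.4 V.
Step 6 — Current: I = V / Z = -3.424 - j3.427 A = 4.845∠-135.0° A.
Step 7 — Complex power: S = V·I* = 0.07428 + j167.2 VA.
Step 8 — Real power: P = Re(S) = 0.07428 W.
Step 9 — Reactive power: Q = Im(S) = 167.2 VAR.
Step 10 — Apparent power: |S| = 167.2 VA.
Step 11 — Power factor: PF = P/|S| = 0.0004444 (lagging).

(a) P = 0.07428 W  (b) Q = 167.2 VAR  (c) S = 167.2 VA  (d) PF = 0.0004444 (lagging)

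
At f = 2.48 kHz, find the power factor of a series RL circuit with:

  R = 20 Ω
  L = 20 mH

Step 1 — Angular frequency: ω = 2π·f = 2π·2480 = 1.558e+04 rad/s.
Step 2 — Component impedances:
  R: Z = R = 20 Ω
  L: Z = jωL = j·1.558e+04·0.02 = 0 + j311.6 Ω
Step 3 — Series combination: Z_total = R + L = 20 + j311.6 Ω = 312.3∠86.3° Ω.
Step 4 — Power factor: PF = cos(φ) = Re(Z)/|Z| = 20/312.3 = 0.06404.
Step 5 — Type: Im(Z) = 311.6 ⇒ lagging (phase φ = 86.3°).

PF = 0.06404 (lagging, φ = 86.3°)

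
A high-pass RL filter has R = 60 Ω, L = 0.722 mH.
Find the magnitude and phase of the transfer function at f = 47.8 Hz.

Step 1 — Angular frequency: ω = 2π·47.8 = 300.3 rad/s.
Step 2 — Transfer function: H(jω) = jωL/(R + jωL).
Step 3 — Numerator jωL = j·0.2168; denominator R + jωL = 60 + j0.2168.
Step 4 — H = 1.306e-05 + j0.003614.
Step 5 — Magnitude: |H| = 0.003614 (-48.8 dB); phase: φ = 89.8°.

|H| = 0.003614 (-48.8 dB), φ = 89.8°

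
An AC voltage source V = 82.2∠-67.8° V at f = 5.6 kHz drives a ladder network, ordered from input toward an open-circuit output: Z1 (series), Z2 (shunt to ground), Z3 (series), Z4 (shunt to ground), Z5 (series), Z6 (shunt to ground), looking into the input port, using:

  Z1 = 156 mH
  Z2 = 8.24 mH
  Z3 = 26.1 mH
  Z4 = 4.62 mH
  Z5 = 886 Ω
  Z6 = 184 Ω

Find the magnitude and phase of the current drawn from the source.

Step 1 — Angular frequency: ω = 2π·f = 2π·5600 = 3.519e+04 rad/s.
Step 2 — Component impedances:
  Z1: Z = jωL = j·3.519e+04·0.156 = 0 + j5489 Ω
  Z2: Z = jωL = j·3.519e+04·0.00824 = 0 + j289.9 Ω
  Z3: Z = jωL = j·3.519e+04·0.0261 = 0 + j918.4 Ω
  Z4: Z = jωL = j·3.519e+04·0.00462 = 0 + j162.6 Ω
  Z5: Z = R = 886 Ω
  Z6: Z = R = 184 Ω
Step 3 — Ladder network (open output): work backward from the far end, alternating series and parallel combinations. Z_in = 1.085 + j5717 Ω = 5717∠90.0° Ω.
Step 4 — Source phasor: V = 82.2∠-67.8° V = 31.06 - j76.11 V.
Step 5 — Ohm's law: I = V / Z_total = (31.06 - j76.11) / (1.085 + j5717) = -0.01331 - j0.005435 A.
Step 6 — Convert to polar: |I| = 0.01438 A, ∠I = -157.8°.

I = 0.01438∠-157.8° A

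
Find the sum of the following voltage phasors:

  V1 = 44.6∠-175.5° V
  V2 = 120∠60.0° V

Step 1 — Convert each phasor to rectangular form:
  V1 = 44.6·(cos(-175.5°) + j·sin(-175.5°)) = -44.46 - j3.499 V
  V2 = 120·(cos(60.0°) + j·sin(60.0°)) = 60 + j103.9 V
Step 2 — Sum components: V_total = 15.54 + j100.4 V.
Step 3 — Convert to polar: |V_total| = 101.6 V, ∠V_total = 81.2°.

V_total = 101.6∠81.2° V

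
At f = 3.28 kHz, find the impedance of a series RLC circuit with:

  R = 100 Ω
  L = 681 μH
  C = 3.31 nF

Step 1 — Angular frequency: ω = 2π·f = 2π·3280 = 2.061e+04 rad/s.
Step 2 — Component impedances:
  R: Z = R = 100 Ω
  L: Z = jωL = j·2.061e+04·0.000681 = 0 + j14.03 Ω
  C: Z = 1/(jωC) = -j/(ω·C) = 0 - j1.466e+04 Ω
Step 3 — Series combination: Z_total = R + L + C = 100 - j1.465e+04 Ω = 1.465e+04∠-89.6° Ω.

Z = 100 - j1.465e+04 Ω = 1.465e+04∠-89.6° Ω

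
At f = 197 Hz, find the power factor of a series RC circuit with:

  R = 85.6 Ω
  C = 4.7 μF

Step 1 — Angular frequency: ω = 2π·f = 2π·197 = 1238 rad/s.
Step 2 — Component impedances:
  R: Z = R = 85.6 Ω
  C: Z = 1/(jωC) = -j/(ω·C) = 0 - j171.9 Ω
Step 3 — Series combination: Z_total = R + C = 85.6 - j171.9 Ω = 192∠-63.5° Ω.
Step 4 — Power factor: PF = cos(φ) = Re(Z)/|Z| = 85.6/192 = 0.4458.
Step 5 — Type: Im(Z) = -171.9 ⇒ leading (phase φ = -63.5°).

PF = 0.4458 (leading, φ = -63.5°)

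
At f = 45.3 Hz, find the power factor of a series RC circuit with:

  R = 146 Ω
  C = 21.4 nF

Step 1 — Angular frequency: ω = 2π·f = 2π·45.3 = 284.6 rad/s.
Step 2 — Component impedances:
  R: Z = R = 146 Ω
  C: Z = 1/(jωC) = -j/(ω·C) = 0 - j1.642e+05 Ω
Step 3 — Series combination: Z_total = R + C = 146 - j1.642e+05 Ω = 1.642e+05∠-89.9° Ω.
Step 4 — Power factor: PF = cos(φ) = Re(Z)/|Z| = 146/1.6418e+05 = 0.0008893.
Step 5 — Type: Im(Z) = -1.642e+05 ⇒ leading (phase φ = -89.9°).

PF = 0.0008893 (leading, φ = -89.9°)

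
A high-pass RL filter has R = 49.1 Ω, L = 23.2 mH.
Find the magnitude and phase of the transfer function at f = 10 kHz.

Step 1 — Angular frequency: ω = 2π·1e+04 = 6.283e+04 rad/s.
Step 2 — Transfer function: H(jω) = jωL/(R + jωL).
Step 3 — Numerator jωL = j·1458; denominator R + jωL = 49.1 + j1458.
Step 4 — H = 0.9989 + j0.03365.
Step 5 — Magnitude: |H| = 0.9994 (-0.0 dB); phase: φ = 1.9°.

|H| = 0.9994 (-0.0 dB), φ = 1.9°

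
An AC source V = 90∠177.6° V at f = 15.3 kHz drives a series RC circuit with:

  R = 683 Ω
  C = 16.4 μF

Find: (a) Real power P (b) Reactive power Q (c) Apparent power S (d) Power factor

Step 1 — Angular frequency: ω = 2π·f = 2π·1.53e+04 = 9.613e+04 rad/s.
Step 2 — Component impedances:
  R: Z = R = 683 Ω
  C: Z = 1/(jωC) = -j/(ω·C) = 0 - j0.6343 Ω
Step 3 — Series combination: Z_total = R + C = 683 - j0.6343 Ω = 683∠-0.1° Ω.
Step 4 — Source phasor: V = 90∠177.6° V = -89.92 + j3.769 V.
Step 5 — Current: I = V / Z = -0.1317 + j0.005396 A = 0.1318∠177.7° A.
Step 6 — Complex power: S = V·I* = 11.86 - j0.01101 VA.
Step 7 — Real power: P = Re(S) = 11.86 W.
Step 8 — Reactive power: Q = Im(S) = -0.01101 VAR.
Step 9 — Apparent power: |S| = 11.86 VA.
Step 10 — Power factor: PF = P/|S| = 1 (leading).

(a) P = 11.86 W  (b) Q = -0.01101 VAR  (c) S = 11.86 VA  (d) PF = 1 (leading)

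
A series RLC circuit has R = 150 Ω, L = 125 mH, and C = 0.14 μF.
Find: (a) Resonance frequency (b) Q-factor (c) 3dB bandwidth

Step 1 — Resonance: ω₀ = 1/√(LC) = 1/√(0.125·1.4e-07) = 7559 rad/s.
Step 2 — f₀ = ω₀/(2π) = 1203 Hz.
Step 3 — Series Q: Q = ω₀L/R = 7559·0.125/150 = 6.299.
Step 4 — Bandwidth: Δω = ω₀/Q = 1200 rad/s; BW = Δω/(2π) = 191 Hz.

(a) f₀ = 1203 Hz  (b) Q = 6.299  (c) BW = 191 Hz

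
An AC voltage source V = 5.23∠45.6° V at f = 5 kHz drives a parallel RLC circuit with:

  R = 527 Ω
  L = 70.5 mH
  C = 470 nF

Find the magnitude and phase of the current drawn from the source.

Step 1 — Angular frequency: ω = 2π·f = 2π·5000 = 3.142e+04 rad/s.
Step 2 — Component impedances:
  R: Z = R = 527 Ω
  L: Z = jωL = j·3.142e+04·0.0705 = 0 + j2215 Ω
  C: Z = 1/(jωC) = -j/(ω·C) = 0 - j67.73 Ω
Step 3 — Parallel combination: 1/Z_total = 1/R + 1/L + 1/C; Z_total = 9.101 - j68.66 Ω = 69.26∠-82.4° Ω.
Step 4 — Source phasor: V = 5.23∠45.6° V = 3.659 + j3.737 V.
Step 5 — Ohm's law: I = V / Z_total = (3.659 + j3.737) / (9.101 - j68.66) = -0.04654 + j0.05947 A.
Step 6 — Convert to polar: |I| = 0.07552 A, ∠I = 128.0°.

I = 0.07552∠128.0° A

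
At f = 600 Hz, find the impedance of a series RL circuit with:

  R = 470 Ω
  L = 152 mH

Step 1 — Angular frequency: ω = 2π·f = 2π·600 = 3770 rad/s.
Step 2 — Component impedances:
  R: Z = R = 470 Ω
  L: Z = jωL = j·3770·0.152 = 0 + j573 Ω
Step 3 — Series combination: Z_total = R + L = 470 + j573 Ω = 741.1∠50.6° Ω.

Z = 470 + j573 Ω = 741.1∠50.6° Ω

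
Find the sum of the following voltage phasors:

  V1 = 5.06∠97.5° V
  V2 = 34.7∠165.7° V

Step 1 — Convert each phasor to rectangular form:
  V1 = 5.06·(cos(97.5°) + j·sin(97.5°)) = -0.6605 + j5.017 V
  V2 = 34.7·(cos(165.7°) + j·sin(165.7°)) = -33.62 + j8.571 V
Step 2 — Sum components: V_total = -34.29 + j13.59 V.
Step 3 — Convert to polar: |V_total| = 36.88 V, ∠V_total = 158.4°.

V_total = 36.88∠158.4° V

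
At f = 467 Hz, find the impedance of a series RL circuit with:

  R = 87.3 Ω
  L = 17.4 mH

Step 1 — Angular frequency: ω = 2π·f = 2π·467 = 2934 rad/s.
Step 2 — Component impedances:
  R: Z = R = 87.3 Ω
  L: Z = jωL = j·2934·0.0174 = 0 + j51.06 Ω
Step 3 — Series combination: Z_total = R + L = 87.3 + j51.06 Ω = 101.1∠30.3° Ω.

Z = 87.3 + j51.06 Ω = 101.1∠30.3° Ω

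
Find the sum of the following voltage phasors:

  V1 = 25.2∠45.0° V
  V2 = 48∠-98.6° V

Step 1 — Convert each phasor to rectangular form:
  V1 = 25.2·(cos(45.0°) + j·sin(45.0°)) = 17.82 + j17.82 V
  V2 = 48·(cos(-98.6°) + j·sin(-98.6°)) = -7.178 - j47.46 V
Step 2 — Sum components: V_total = 10.64 - j29.64 V.
Step 3 — Convert to polar: |V_total| = 31.49 V, ∠V_total = -70.3°.

V_total = 31.49∠-70.3° V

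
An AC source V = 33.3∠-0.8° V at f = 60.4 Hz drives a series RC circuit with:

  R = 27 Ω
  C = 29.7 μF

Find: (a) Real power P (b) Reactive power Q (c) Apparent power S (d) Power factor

Step 1 — Angular frequency: ω = 2π·f = 2π·60.4 = 379.5 rad/s.
Step 2 — Component impedances:
  R: Z = R = 27 Ω
  C: Z = 1/(jωC) = -j/(ω·C) = 0 - j88.72 Ω
Step 3 — Series combination: Z_total = R + C = 27 - j88.72 Ω = 92.74∠-73.1° Ω.
Step 4 — Source phasor: V = 33.3∠-0.8° V = 33.3 - j0.4649 V.
Step 5 — Current: I = V / Z = 0.1093 + j0.342 A = 0.3591∠72.3° A.
Step 6 — Complex power: S = V·I* = 3.481 - j11.44 VA.
Step 7 — Real power: P = Re(S) = 3.481 W.
Step 8 — Reactive power: Q = Im(S) = -11.44 VAR.
Step 9 — Apparent power: |S| = 11.96 VA.
Step 10 — Power factor: PF = P/|S| = 0.2911 (leading).

(a) P = 3.481 W  (b) Q = -11.44 VAR  (c) S = 11.96 VA  (d) PF = 0.2911 (leading)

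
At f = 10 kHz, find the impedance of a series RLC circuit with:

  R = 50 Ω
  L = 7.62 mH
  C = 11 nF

Step 1 — Angular frequency: ω = 2π·f = 2π·1e+04 = 6.283e+04 rad/s.
Step 2 — Component impedances:
  R: Z = R = 50 Ω
  L: Z = jωL = j·6.283e+04·0.00762 = 0 + j478.8 Ω
  C: Z = 1/(jωC) = -j/(ω·C) = 0 - j1447 Ω
Step 3 — Series combination: Z_total = R + L + C = 50 - j968.1 Ω = 969.4∠-87.0° Ω.

Z = 50 - j968.1 Ω = 969.4∠-87.0° Ω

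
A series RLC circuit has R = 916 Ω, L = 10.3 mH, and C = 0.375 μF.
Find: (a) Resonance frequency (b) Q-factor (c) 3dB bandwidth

Step 1 — Resonance: ω₀ = 1/√(LC) = 1/√(0.0103·3.75e-07) = 1.609e+04 rad/s.
Step 2 — f₀ = ω₀/(2π) = 2561 Hz.
Step 3 — Series Q: Q = ω₀L/R = 1.609e+04·0.0103/916 = 0.1809.
Step 4 — Bandwidth: Δω = ω₀/Q = 8.893e+04 rad/s; BW = Δω/(2π) = 1.415e+04 Hz.

(a) f₀ = 2561 Hz  (b) Q = 0.1809  (c) BW = 1.415e+04 Hz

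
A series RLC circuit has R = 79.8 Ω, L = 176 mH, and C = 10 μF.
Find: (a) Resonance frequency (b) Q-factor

Step 1 — Resonance condition Im(Z)=0 gives ω₀ = 1/√(LC).
Step 2 — ω₀ = 1/√(0.176·1e-05) = 753.8 rad/s.
Step 3 — f₀ = ω₀/(2π) = 120 Hz.
Step 4 — Series Q: Q = ω₀L/R = 753.8·0.176/79.8 = 1.662.

(a) f₀ = 120 Hz  (b) Q = 1.662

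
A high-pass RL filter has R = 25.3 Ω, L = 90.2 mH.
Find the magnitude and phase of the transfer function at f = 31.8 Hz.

Step 1 — Angular frequency: ω = 2π·31.8 = 199.8 rad/s.
Step 2 — Transfer function: H(jω) = jωL/(R + jωL).
Step 3 — Numerator jωL = j·18.02; denominator R + jωL = 25.3 + j18.02.
Step 4 — H = 0.3366 + j0.4726.
Step 5 — Magnitude: |H| = 0.5802 (-4.7 dB); phase: φ = 54.5°.

|H| = 0.5802 (-4.7 dB), φ = 54.5°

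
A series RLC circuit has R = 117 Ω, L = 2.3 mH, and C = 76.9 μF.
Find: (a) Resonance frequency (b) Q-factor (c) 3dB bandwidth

Step 1 — Resonance condition Im(Z)=0 gives ω₀ = 1/√(LC).
Step 2 — ω₀ = 1/√(0.0023·7.69e-05) = 2378 rad/s.
Step 3 — f₀ = ω₀/(2π) = 378.4 Hz.
Step 4 — Series Q: Q = ω₀L/R = 2378·0.0023/117 = 0.04674.
Step 5 — 3dB bandwidth: Δω = ω₀/Q = 5.087e+04 rad/s; BW = Δω/(2π) = 8096 Hz.

(a) f₀ = 378.4 Hz  (b) Q = 0.04674  (c) BW = 8096 Hz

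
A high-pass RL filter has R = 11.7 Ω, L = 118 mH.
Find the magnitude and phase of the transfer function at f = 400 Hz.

Step 1 — Angular frequency: ω = 2π·400 = 2513 rad/s.
Step 2 — Transfer function: H(jω) = jωL/(R + jωL).
Step 3 — Numerator jωL = j·296.6; denominator R + jωL = 11.7 + j296.6.
Step 4 — H = 0.9984 + j0.03939.
Step 5 — Magnitude: |H| = 0.9992 (-0.0 dB); phase: φ = 2.3°.

|H| = 0.9992 (-0.0 dB), φ = 2.3°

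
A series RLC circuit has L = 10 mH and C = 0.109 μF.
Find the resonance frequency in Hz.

Step 1 — Resonance condition Im(Z)=0 gives ω₀ = 1/√(LC).
Step 2 — ω₀ = 1/√(0.01·1.09e-07) = 3.029e+04 rad/s.
Step 3 — f₀ = ω₀/(2π) = 4821 Hz.

f₀ = 4821 Hz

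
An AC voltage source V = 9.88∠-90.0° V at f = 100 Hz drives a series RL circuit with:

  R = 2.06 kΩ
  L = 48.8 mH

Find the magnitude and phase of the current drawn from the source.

Step 1 — Angular frequency: ω = 2π·f = 2π·100 = 628.3 rad/s.
Step 2 — Component impedances:
  R: Z = R = 2060 Ω
  L: Z = jωL = j·628.3·0.0488 = 0 + j30.66 Ω
Step 3 — Series combination: Z_total = R + L = 2060 + j30.66 Ω = 2060∠0.9° Ω.
Step 4 — Source phasor: V = 9.88∠-90.0° V = 0 - j9.88 V.
Step 5 — Ohm's law: I = V / Z_total = (0 - j9.88) / (2060 + j30.66) = -7.137e-05 - j0.004795 A.
Step 6 — Convert to polar: |I| = 0.004796 A, ∠I = -90.9°.

I = 0.004796∠-90.9° A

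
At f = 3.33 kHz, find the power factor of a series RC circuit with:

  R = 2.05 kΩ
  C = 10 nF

Step 1 — Angular frequency: ω = 2π·f = 2π·3330 = 2.092e+04 rad/s.
Step 2 — Component impedances:
  R: Z = R = 2050 Ω
  C: Z = 1/(jωC) = -j/(ω·C) = 0 - j4779 Ω
Step 3 — Series combination: Z_total = R + C = 2050 - j4779 Ω = 5201∠-66.8° Ω.
Step 4 — Power factor: PF = cos(φ) = Re(Z)/|Z| = 2050/5201 = 0.3942.
Step 5 — Type: Im(Z) = -4779 ⇒ leading (phase φ = -66.8°).

PF = 0.3942 (leading, φ = -66.8°)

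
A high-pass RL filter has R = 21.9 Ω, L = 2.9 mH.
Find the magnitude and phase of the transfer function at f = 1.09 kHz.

Step 1 — Angular frequency: ω = 2π·1090 = 6849 rad/s.
Step 2 — Transfer function: H(jω) = jωL/(R + jωL).
Step 3 — Numerator jωL = j·19.86; denominator R + jωL = 21.9 + j19.86.
Step 4 — H = 0.4513 + j0.4976.
Step 5 — Magnitude: |H| = 0.6718 (-3.5 dB); phase: φ = 47.8°.

|H| = 0.6718 (-3.5 dB), φ = 47.8°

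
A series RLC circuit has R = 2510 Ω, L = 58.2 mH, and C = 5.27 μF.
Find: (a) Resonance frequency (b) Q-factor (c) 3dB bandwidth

Step 1 — Resonance: ω₀ = 1/√(LC) = 1/√(0.0582·5.27e-06) = 1806 rad/s.
Step 2 — f₀ = ω₀/(2π) = 287.4 Hz.
Step 3 — Series Q: Q = ω₀L/R = 1806·0.0582/2510 = 0.04187.
Step 4 — Bandwidth: Δω = ω₀/Q = 4.313e+04 rad/s; BW = Δω/(2π) = 6864 Hz.

(a) f₀ = 287.4 Hz  (b) Q = 0.04187  (c) BW = 6864 Hz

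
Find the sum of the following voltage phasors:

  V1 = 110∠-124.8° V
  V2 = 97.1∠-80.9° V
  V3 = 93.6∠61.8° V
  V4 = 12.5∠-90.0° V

Step 1 — Convert each phasor to rectangular form:
  V1 = 110·(cos(-124.8°) + j·sin(-124.8°)) = -62.78 - j90.33 V
  V2 = 97.1·(cos(-80.9°) + j·sin(-80.9°)) = 15.36 - j95.88 V
  V3 = 93.6·(cos(61.8°) + j·sin(61.8°)) = 44.23 + j82.49 V
  V4 = 12.5·(cos(-90.0°) + j·sin(-90.0°)) = 0 - j12.5 V
Step 2 — Sum components: V_total = -3.191 - j116.2 V.
Step 3 — Convert to polar: |V_total| = 116.3 V, ∠V_total = -91.6°.

V_total = 116.3∠-91.6° V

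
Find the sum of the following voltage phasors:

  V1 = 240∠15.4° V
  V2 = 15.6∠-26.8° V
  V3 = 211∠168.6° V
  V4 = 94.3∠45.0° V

Step 1 — Convert each phasor to rectangular form:
  V1 = 240·(cos(15.4°) + j·sin(15.4°)) = 231.4 + j63.73 V
  V2 = 15.6·(cos(-26.8°) + j·sin(-26.8°)) = 13.92 - j7.034 V
  V3 = 211·(cos(168.6°) + j·sin(168.6°)) = -206.8 + j41.71 V
  V4 = 94.3·(cos(45.0°) + j·sin(45.0°)) = 66.68 + j66.68 V
Step 2 — Sum components: V_total = 105.2 + j165.1 V.
Step 3 — Convert to polar: |V_total| = 195.7 V, ∠V_total = 57.5°.

V_total = 195.7∠57.5° V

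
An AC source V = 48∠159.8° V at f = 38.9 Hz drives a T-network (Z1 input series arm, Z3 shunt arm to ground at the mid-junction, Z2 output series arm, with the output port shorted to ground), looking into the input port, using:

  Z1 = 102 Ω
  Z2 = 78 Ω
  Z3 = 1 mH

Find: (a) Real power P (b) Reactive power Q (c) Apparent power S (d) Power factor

Step 1 — Angular frequency: ω = 2π·f = 2π·38.9 = 244.4 rad/s.
Step 2 — Component impedances:
  Z1: Z = R = 102 Ω
  Z2: Z = R = 78 Ω
  Z3: Z = jωL = j·244.4·0.001 = 0 + j0.2444 Ω
Step 3 — With the output port shorted to ground, the output series arm Z2 runs from the junction to ground; the shunt arm Z3 also runs from the junction to ground. They appear in parallel: Z3 || Z2 = 0.0007659 + j0.2444 Ω.
Step 4 — Series with input arm Z1: Z_in = Z1 + (Z3 || Z2) = 102 + j0.2444 Ω = 102∠0.1° Ω.
Step 5 — Source phasor: V = 48∠159.8° V = -45.05 + j16.57 V.
Step 6 — Current: I = V / Z = -0.4412 + j0.1635 A = 0.4706∠159.7° A.
Step 7 — Complex power: S = V·I* = 22.59 + j0.05413 VA.
Step 8 — Real power: P = Re(S) = 22.59 W.
Step 9 — Reactive power: Q = Im(S) = 0.05413 VAR.
Step 10 — Apparent power: |S| = 22.59 VA.
Step 11 — Power factor: PF = P/|S| = 1 (lagging).

(a) P = 22.59 W  (b) Q = 0.05413 VAR  (c) S = 22.59 VA  (d) PF = 1 (lagging)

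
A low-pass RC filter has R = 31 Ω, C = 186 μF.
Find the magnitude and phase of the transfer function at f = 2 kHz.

Step 1 — Angular frequency: ω = 2π·2000 = 1.257e+04 rad/s.
Step 2 — Transfer function: H(jω) = 1/(1 + jωRC).
Step 3 — Denominator: 1 + jωRC = 1 + j·1.257e+04·31·0.000186 = 1 + j72.46.
Step 4 — H = 0.0001904 - j0.0138.
Step 5 — Magnitude: |H| = 0.0138 (-37.2 dB); phase: φ = -89.2°.

|H| = 0.0138 (-37.2 dB), φ = -89.2°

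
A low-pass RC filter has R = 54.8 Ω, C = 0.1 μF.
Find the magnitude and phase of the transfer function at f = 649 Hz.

Step 1 — Angular frequency: ω = 2π·649 = 4078 rad/s.
Step 2 — Transfer function: H(jω) = 1/(1 + jωRC).
Step 3 — Denominator: 1 + jωRC = 1 + j·4078·54.8·1e-07 = 1 + j0.02235.
Step 4 — H = 0.9995 - j0.02234.
Step 5 — Magnitude: |H| = 0.9998 (-0.0 dB); phase: φ = -1.3°.

|H| = 0.9998 (-0.0 dB), φ = -1.3°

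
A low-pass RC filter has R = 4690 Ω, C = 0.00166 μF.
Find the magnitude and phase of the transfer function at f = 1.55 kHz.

Step 1 — Angular frequency: ω = 2π·1550 = 9739 rad/s.
Step 2 — Transfer function: H(jω) = 1/(1 + jωRC).
Step 3 — Denominator: 1 + jωRC = 1 + j·9739·4690·1.66e-09 = 1 + j0.07582.
Step 4 — H = 0.9943 - j0.07539.
Step 5 — Magnitude: |H| = 0.9971 (-0.0 dB); phase: φ = -4.3°.

|H| = 0.9971 (-0.0 dB), φ = -4.3°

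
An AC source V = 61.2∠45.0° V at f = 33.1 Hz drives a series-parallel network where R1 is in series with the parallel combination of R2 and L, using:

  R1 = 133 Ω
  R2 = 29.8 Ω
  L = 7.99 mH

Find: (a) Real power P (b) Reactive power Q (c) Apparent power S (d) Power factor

Step 1 — Angular frequency: ω = 2π·f = 2π·33.1 = 208 rad/s.
Step 2 — Component impedances:
  R1: Z = R = 133 Ω
  R2: Z = R = 29.8 Ω
  L: Z = jωL = j·208·0.00799 = 0 + j1.662 Ω
Step 3 — Parallel branch: R2 || L = 1/(1/R2 + 1/L) = 0.09237 + j1.657 Ω.
Step 4 — Series with R1: Z_total = R1 + (R2 || L) = 133.1 + j1.657 Ω = 133.1∠0.7° Ω.
Step 5 — Source phasor: V = 61.2∠45.0° V = 43.27 + j43.27 V.
Step 6 — Current: I = V / Z = 0.3291 + j0.3211 A = 0.4598∠44.3° A.
Step 7 — Complex power: S = V·I* = 28.14 + j0.3502 VA.
Step 8 — Real power: P = Re(S) = 28.14 W.
Step 9 — Reactive power: Q = Im(S) = 0.3502 VAR.
Step 10 — Apparent power: |S| = 28.14 VA.
Step 11 — Power factor: PF = P/|S| = 0.9999 (lagging).

(a) P = 28.14 W  (b) Q = 0.3502 VAR  (c) S = 28.14 VA  (d) PF = 0.9999 (lagging)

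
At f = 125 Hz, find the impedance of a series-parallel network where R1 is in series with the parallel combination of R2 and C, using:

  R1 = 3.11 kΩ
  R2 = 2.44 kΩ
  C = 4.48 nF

Step 1 — Angular frequency: ω = 2π·f = 2π·125 = 785.4 rad/s.
Step 2 — Component impedances:
  R1: Z = R = 3110 Ω
  R2: Z = R = 2440 Ω
  C: Z = 1/(jωC) = -j/(ω·C) = 0 - j2.842e+05 Ω
Step 3 — Parallel branch: R2 || C = 1/(1/R2 + 1/C) = 2440 - j20.95 Ω.
Step 4 — Series with R1: Z_total = R1 + (R2 || C) = 5550 - j20.95 Ω = 5550∠-0.2° Ω.

Z = 5550 - j20.95 Ω = 5550∠-0.2° Ω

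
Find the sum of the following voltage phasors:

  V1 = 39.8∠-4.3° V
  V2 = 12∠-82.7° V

Step 1 — Convert each phasor to rectangular form:
  V1 = 39.8·(cos(-4.3°) + j·sin(-4.3°)) = 39.69 - j2.984 V
  V2 = 12·(cos(-82.7°) + j·sin(-82.7°)) = 1.525 - j11.9 V
Step 2 — Sum components: V_total = 41.21 - j14.89 V.
Step 3 — Convert to polar: |V_total| = 43.82 V, ∠V_total = -19.9°.

V_total = 43.82∠-19.9° V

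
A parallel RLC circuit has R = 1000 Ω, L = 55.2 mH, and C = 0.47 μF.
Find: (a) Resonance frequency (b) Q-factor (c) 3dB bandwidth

Step 1 — Resonance: ω₀ = 1/√(LC) = 1/√(0.0552·4.7e-07) = 6208 rad/s.
Step 2 — f₀ = ω₀/(2π) = 988.1 Hz.
Step 3 — Parallel Q: Q = R/(ω₀L) = 1000/(6208·0.0552) = 2.918.
Step 4 — Bandwidth: Δω = ω₀/Q = 2128 rad/s; BW = Δω/(2π) = 338.6 Hz.

(a) f₀ = 988.1 Hz  (b) Q = 2.918  (c) BW = 338.6 Hz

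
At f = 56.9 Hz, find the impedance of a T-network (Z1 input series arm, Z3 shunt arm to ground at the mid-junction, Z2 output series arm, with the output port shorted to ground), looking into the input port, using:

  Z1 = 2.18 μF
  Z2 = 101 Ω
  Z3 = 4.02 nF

Step 1 — Angular frequency: ω = 2π·f = 2π·56.9 = 357.5 rad/s.
Step 2 — Component impedances:
  Z1: Z = 1/(jωC) = -j/(ω·C) = 0 - j1283 Ω
  Z2: Z = R = 101 Ω
  Z3: Z = 1/(jωC) = -j/(ω·C) = 0 - j6.958e+05 Ω
Step 3 — With the output port shorted to ground, the output series arm Z2 runs from the junction to ground; the shunt arm Z3 also runs from the junction to ground. They appear in parallel: Z3 || Z2 = 101 - j0.01466 Ω.
Step 4 — Series with input arm Z1: Z_in = Z1 + (Z3 || Z2) = 101 - j1283 Ω = 1287∠-85.5° Ω.

Z = 101 - j1283 Ω = 1287∠-85.5° Ω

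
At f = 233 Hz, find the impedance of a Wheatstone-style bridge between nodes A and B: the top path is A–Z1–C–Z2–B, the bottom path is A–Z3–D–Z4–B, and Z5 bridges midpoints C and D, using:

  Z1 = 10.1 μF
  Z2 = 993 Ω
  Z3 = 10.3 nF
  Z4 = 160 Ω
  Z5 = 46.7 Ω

Step 1 — Angular frequency: ω = 2π·f = 2π·233 = 1464 rad/s.
Step 2 — Component impedances:
  Z1: Z = 1/(jωC) = -j/(ω·C) = 0 - j67.63 Ω
  Z2: Z = R = 993 Ω
  Z3: Z = 1/(jωC) = -j/(ω·C) = 0 - j6.632e+04 Ω
  Z4: Z = R = 160 Ω
  Z5: Z = R = 46.7 Ω
Step 3 — Bridge requires nodal analysis (the Z5 bridge couples midpoints C and D, so the two paths cannot be reduced to a simple series/parallel combination). Setting node B to ground and injecting 1 A at node A, the 3-node admittance system at A, C, D solves to V_A = Z_AB = 171 - j67.58 Ω = 183.9∠-21.6° Ω.

Z = 171 - j67.58 Ω = 183.9∠-21.6° Ω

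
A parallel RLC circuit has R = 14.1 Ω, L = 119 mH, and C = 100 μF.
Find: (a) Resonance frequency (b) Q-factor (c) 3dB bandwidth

Step 1 — Resonance: ω₀ = 1/√(LC) = 1/√(0.119·0.0001) = 289.9 rad/s.
Step 2 — f₀ = ω₀/(2π) = 46.14 Hz.
Step 3 — Parallel Q: Q = R/(ω₀L) = 14.1/(289.9·0.119) = 0.4087.
Step 4 — Bandwidth: Δω = ω₀/Q = 709.2 rad/s; BW = Δω/(2π) = 112.9 Hz.

(a) f₀ = 46.14 Hz  (b) Q = 0.4087  (c) BW = 112.9 Hz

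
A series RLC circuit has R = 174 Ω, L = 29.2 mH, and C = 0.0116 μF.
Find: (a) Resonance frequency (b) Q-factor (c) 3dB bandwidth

Step 1 — Resonance: ω₀ = 1/√(LC) = 1/√(0.0292·1.16e-08) = 5.433e+04 rad/s.
Step 2 — f₀ = ω₀/(2π) = 8648 Hz.
Step 3 — Series Q: Q = ω₀L/R = 5.433e+04·0.0292/174 = 9.118.
Step 4 — Bandwidth: Δω = ω₀/Q = 5959 rad/s; BW = Δω/(2π) = 948.4 Hz.

(a) f₀ = 8648 Hz  (b) Q = 9.118  (c) BW = 948.4 Hz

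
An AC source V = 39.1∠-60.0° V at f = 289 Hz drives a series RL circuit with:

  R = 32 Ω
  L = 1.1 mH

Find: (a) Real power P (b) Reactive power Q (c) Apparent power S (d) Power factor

Step 1 — Angular frequency: ω = 2π·f = 2π·289 = 1816 rad/s.
Step 2 — Component impedances:
  R: Z = R = 32 Ω
  L: Z = jωL = j·1816·0.0011 = 0 + j1.997 Ω
Step 3 — Series combination: Z_total = R + L = 32 + j1.997 Ω = 32.06∠3.6° Ω.
Step 4 — Source phasor: V = 39.1∠-60.0° V = 19.55 - j33.86 V.
Step 5 — Current: I = V / Z = 0.5428 - j1.092 A = 1.22∠-63.6° A.
Step 6 — Complex power: S = V·I* = 47.59 + j2.971 VA.
Step 7 — Real power: P = Re(S) = 47.59 W.
Step 8 — Reactive power: Q = Im(S) = 2.971 VAR.
Step 9 — Apparent power: |S| = 47.68 VA.
Step 10 — Power factor: PF = P/|S| = 0.9981 (lagging).

(a) P = 47.59 W  (b) Q = 2.971 VAR  (c) S = 47.68 VA  (d) PF = 0.9981 (lagging)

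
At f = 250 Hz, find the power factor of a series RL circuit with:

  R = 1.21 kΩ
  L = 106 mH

Step 1 — Angular frequency: ω = 2π·f = 2π·250 = 1571 rad/s.
Step 2 — Component impedances:
  R: Z = R = 1210 Ω
  L: Z = jωL = j·1571·0.106 = 0 + j166.5 Ω
Step 3 — Series combination: Z_total = R + L = 1210 + j166.5 Ω = 1221∠7.8° Ω.
Step 4 — Power factor: PF = cos(φ) = Re(Z)/|Z| = 1210/1221.4 = 0.9907.
Step 5 — Type: Im(Z) = 166.5 ⇒ lagging (phase φ = 7.8°).

PF = 0.9907 (lagging, φ = 7.8°)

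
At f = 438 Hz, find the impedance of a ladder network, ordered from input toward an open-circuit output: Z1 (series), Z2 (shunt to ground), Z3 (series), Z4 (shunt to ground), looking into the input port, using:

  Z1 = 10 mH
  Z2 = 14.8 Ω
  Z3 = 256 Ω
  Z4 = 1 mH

Step 1 — Angular frequency: ω = 2π·f = 2π·438 = 2752 rad/s.
Step 2 — Component impedances:
  Z1: Z = jωL = j·2752·0.01 = 0 + j27.52 Ω
  Z2: Z = R = 14.8 Ω
  Z3: Z = R = 256 Ω
  Z4: Z = jωL = j·2752·0.001 = 0 + j2.752 Ω
Step 3 — Ladder network (open output): work backward from the far end, alternating series and parallel combinations. Z_in = 13.99 + j27.53 Ω = 30.88∠63.1° Ω.

Z = 13.99 + j27.53 Ω = 30.88∠63.1° Ω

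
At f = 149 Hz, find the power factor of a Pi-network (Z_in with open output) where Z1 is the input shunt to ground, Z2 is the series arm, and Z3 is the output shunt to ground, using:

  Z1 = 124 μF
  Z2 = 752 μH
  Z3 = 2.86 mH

Step 1 — Angular frequency: ω = 2π·f = 2π·149 = 936.2 rad/s.
Step 2 — Component impedances:
  Z1: Z = 1/(jωC) = -j/(ω·C) = 0 - j8.614 Ω
  Z2: Z = jωL = j·936.2·0.000752 = 0 + j0.704 Ω
  Z3: Z = jωL = j·936.2·0.00286 = 0 + j2.678 Ω
Step 3 — With open output, the series arm Z2 and the output shunt Z3 appear in series to ground: Z2 + Z3 = 0 + j3.382 Ω.
Step 4 — Parallel with input shunt Z1: Z_in = Z1 || (Z2 + Z3) = 0 + j5.567 Ω = 5.567∠90.0° Ω.
Step 5 — Power factor: PF = cos(φ) = Re(Z)/|Z| = -0/5.567 = -0.
Step 6 — Type: Im(Z) = 5.567 ⇒ lagging (phase φ = 90.0°).

PF = -0 (lagging, φ = 90.0°)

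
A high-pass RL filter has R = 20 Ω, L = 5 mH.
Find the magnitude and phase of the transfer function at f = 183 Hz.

Step 1 — Angular frequency: ω = 2π·183 = 1150 rad/s.
Step 2 — Transfer function: H(jω) = jωL/(R + jωL).
Step 3 — Numerator jωL = j·5.749; denominator R + jωL = 20 + j5.749.
Step 4 — H = 0.07632 + j0.2655.
Step 5 — Magnitude: |H| = 0.2763 (-11.2 dB); phase: φ = 74.0°.

|H| = 0.2763 (-11.2 dB), φ = 74.0°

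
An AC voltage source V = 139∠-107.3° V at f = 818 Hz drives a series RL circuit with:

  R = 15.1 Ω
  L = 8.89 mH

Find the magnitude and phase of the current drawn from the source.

Step 1 — Angular frequency: ω = 2π·f = 2π·818 = 5140 rad/s.
Step 2 — Component impedances:
  R: Z = R = 15.1 Ω
  L: Z = jωL = j·5140·0.00889 = 0 + j45.69 Ω
Step 3 — Series combination: Z_total = R + L = 15.1 + j45.69 Ω = 48.12∠71.7° Ω.
Step 4 — Source phasor: V = 139∠-107.3° V = -41.34 - j132.7 V.
Step 5 — Ohm's law: I = V / Z_total = (-41.34 - j132.7) / (15.1 + j45.69) = -2.888 - j0.04978 A.
Step 6 — Convert to polar: |I| = 2.888 A, ∠I = -179.0°.

I = 2.888∠-179.0° A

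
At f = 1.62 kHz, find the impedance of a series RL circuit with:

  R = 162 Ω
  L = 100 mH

Step 1 — Angular frequency: ω = 2π·f = 2π·1620 = 1.018e+04 rad/s.
Step 2 — Component impedances:
  R: Z = R = 162 Ω
  L: Z = jωL = j·1.018e+04·0.1 = 0 + j1018 Ω
Step 3 — Series combination: Z_total = R + L = 162 + j1018 Ω = 1031∠81.0° Ω.

Z = 162 + j1018 Ω = 1031∠81.0° Ω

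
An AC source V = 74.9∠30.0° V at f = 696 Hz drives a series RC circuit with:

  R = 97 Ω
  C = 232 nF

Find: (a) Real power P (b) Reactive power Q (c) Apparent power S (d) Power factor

Step 1 — Angular frequency: ω = 2π·f = 2π·696 = 4373 rad/s.
Step 2 — Component impedances:
  R: Z = R = 97 Ω
  C: Z = 1/(jωC) = -j/(ω·C) = 0 - j985.7 Ω
Step 3 — Series combination: Z_total = R + C = 97 - j985.7 Ω = 990.4∠-84.4° Ω.
Step 4 — Source phasor: V = 74.9∠30.0° V = 64.87 + j37.45 V.
Step 5 — Current: I = V / Z = -0.03122 + j0.06888 A = 0.07563∠114.4° A.
Step 6 — Complex power: S = V·I* = 0.5548 - j5.637 VA.
Step 7 — Real power: P = Re(S) = 0.5548 W.
Step 8 — Reactive power: Q = Im(S) = -5.637 VAR.
Step 9 — Apparent power: |S| = 5.664 VA.
Step 10 — Power factor: PF = P/|S| = 0.09794 (leading).

(a) P = 0.5548 W  (b) Q = -5.637 VAR  (c) S = 5.664 VA  (d) PF = 0.09794 (leading)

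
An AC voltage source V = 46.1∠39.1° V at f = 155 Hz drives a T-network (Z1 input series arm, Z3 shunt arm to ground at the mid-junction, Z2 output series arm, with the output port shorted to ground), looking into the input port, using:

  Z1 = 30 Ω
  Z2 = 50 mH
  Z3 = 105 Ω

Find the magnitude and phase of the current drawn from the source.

Step 1 — Angular frequency: ω = 2π·f = 2π·155 = 973.9 rad/s.
Step 2 — Component impedances:
  Z1: Z = R = 30 Ω
  Z2: Z = jωL = j·973.9·0.05 = 0 + j48.69 Ω
  Z3: Z = R = 105 Ω
Step 3 — With the output port shorted to ground, the output series arm Z2 runs from the junction to ground; the shunt arm Z3 also runs from the junction to ground. They appear in parallel: Z3 || Z2 = 18.59 + j40.08 Ω.
Step 4 — Series with input arm Z1: Z_in = Z1 + (Z3 || Z2) = 48.59 + j40.08 Ω = 62.98∠39.5° Ω.
Step 5 — Source phasor: V = 46.1∠39.1° V = 35.78 + j29.07 V.
Step 6 — Ohm's law: I = V / Z_total = (35.78 + j29.07) / (48.59 + j40.08) = 0.7319 - j0.005333 A.
Step 7 — Convert to polar: |I| = 0.732 A, ∠I = -0.4°.

I = 0.732∠-0.4° A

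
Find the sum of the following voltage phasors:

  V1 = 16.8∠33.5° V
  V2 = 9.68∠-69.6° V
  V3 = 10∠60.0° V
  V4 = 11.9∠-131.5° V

Step 1 — Convert each phasor to rectangular form:
  V1 = 16.8·(cos(33.5°) + j·sin(33.5°)) = 14.01 + j9.273 V
  V2 = 9.68·(cos(-69.6°) + j·sin(-69.6°)) = 3.374 - j9.073 V
  V3 = 10·(cos(60.0°) + j·sin(60.0°)) = 5 + j8.66 V
  V4 = 11.9·(cos(-131.5°) + j·sin(-131.5°)) = -7.885 - j8.913 V
Step 2 — Sum components: V_total = 14.5 - j0.05267 V.
Step 3 — Convert to polar: |V_total| = 14.5 V, ∠V_total = -0.2°.

V_total = 14.5∠-0.2° V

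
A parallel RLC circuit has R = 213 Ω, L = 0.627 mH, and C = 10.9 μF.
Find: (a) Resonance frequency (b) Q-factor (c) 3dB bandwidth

Step 1 — Resonance: ω₀ = 1/√(LC) = 1/√(0.000627·1.09e-05) = 1.21e+04 rad/s.
Step 2 — f₀ = ω₀/(2π) = 1925 Hz.
Step 3 — Parallel Q: Q = R/(ω₀L) = 213/(1.21e+04·0.000627) = 28.08.
Step 4 — Bandwidth: Δω = ω₀/Q = 430.7 rad/s; BW = Δω/(2π) = 68.55 Hz.

(a) f₀ = 1925 Hz  (b) Q = 28.08  (c) BW = 68.55 Hz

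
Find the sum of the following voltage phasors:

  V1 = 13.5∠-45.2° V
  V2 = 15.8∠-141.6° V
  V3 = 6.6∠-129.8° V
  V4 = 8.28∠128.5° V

Step 1 — Convert each phasor to rectangular form:
  V1 = 13.5·(cos(-45.2°) + j·sin(-45.2°)) = 9.513 - j9.579 V
  V2 = 15.8·(cos(-141.6°) + j·sin(-141.6°)) = -12.38 - j9.814 V
  V3 = 6.6·(cos(-129.8°) + j·sin(-129.8°)) = -4.225 - j5.071 V
  V4 = 8.28·(cos(128.5°) + j·sin(128.5°)) = -5.154 + j6.48 V
Step 2 — Sum components: V_total = -12.25 - j17.98 V.
Step 3 — Convert to polar: |V_total| = 21.76 V, ∠V_total = -124.3°.

V_total = 21.76∠-124.3° V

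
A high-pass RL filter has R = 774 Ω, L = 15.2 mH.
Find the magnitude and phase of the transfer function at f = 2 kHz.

Step 1 — Angular frequency: ω = 2π·2000 = 1.257e+04 rad/s.
Step 2 — Transfer function: H(jω) = jωL/(R + jωL).
Step 3 — Numerator jωL = j·191; denominator R + jωL = 774 + j191.
Step 4 — H = 0.05741 + j0.2326.
Step 5 — Magnitude: |H| = 0.2396 (-12.4 dB); phase: φ = 76.1°.

|H| = 0.2396 (-12.4 dB), φ = 76.1°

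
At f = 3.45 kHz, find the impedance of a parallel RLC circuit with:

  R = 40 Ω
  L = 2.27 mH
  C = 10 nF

Step 1 — Angular frequency: ω = 2π·f = 2π·3450 = 2.168e+04 rad/s.
Step 2 — Component impedances:
  R: Z = R = 40 Ω
  L: Z = jωL = j·2.168e+04·0.00227 = 0 + j49.21 Ω
  C: Z = 1/(jωC) = -j/(ω·C) = 0 - j4613 Ω
Step 3 — Parallel combination: 1/Z_total = 1/R + 1/L + 1/C; Z_total = 24.29 + j19.53 Ω = 31.17∠38.8° Ω.

Z = 24.29 + j19.53 Ω = 31.17∠38.8° Ω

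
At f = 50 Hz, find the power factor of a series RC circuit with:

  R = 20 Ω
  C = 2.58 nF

Step 1 — Angular frequency: ω = 2π·f = 2π·50 = 314.2 rad/s.
Step 2 — Component impedances:
  R: Z = R = 20 Ω
  C: Z = 1/(jωC) = -j/(ω·C) = 0 - j1.234e+06 Ω
Step 3 — Series combination: Z_total = R + C = 20 - j1.234e+06 Ω = 1.234e+06∠-90.0° Ω.
Step 4 — Power factor: PF = cos(φ) = Re(Z)/|Z| = 20/1.234e+06 = 1.621e-05.
Step 5 — Type: Im(Z) = -1.234e+06 ⇒ leading (phase φ = -90.0°).

PF = 1.621e-05 (leading, φ = -90.0°)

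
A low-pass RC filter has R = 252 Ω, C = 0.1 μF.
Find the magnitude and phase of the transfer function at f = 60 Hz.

Step 1 — Angular frequency: ω = 2π·60 = 377 rad/s.
Step 2 — Transfer function: H(jω) = 1/(1 + jωRC).
Step 3 — Denominator: 1 + jωRC = 1 + j·377·252·1e-07 = 1 + j0.0095.
Step 4 — H = 0.9999 - j0.009499.
Step 5 — Magnitude: |H| = 1 (-0.0 dB); phase: φ = -0.5°.

|H| = 1 (-0.0 dB), φ = -0.5°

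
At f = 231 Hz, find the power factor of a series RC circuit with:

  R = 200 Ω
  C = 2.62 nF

Step 1 — Angular frequency: ω = 2π·f = 2π·231 = 1451 rad/s.
Step 2 — Component impedances:
  R: Z = R = 200 Ω
  C: Z = 1/(jωC) = -j/(ω·C) = 0 - j2.63e+05 Ω
Step 3 — Series combination: Z_total = R + C = 200 - j2.63e+05 Ω = 2.63e+05∠-90.0° Ω.
Step 4 — Power factor: PF = cos(φ) = Re(Z)/|Z| = 200/2.63e+05 = 0.0007605.
Step 5 — Type: Im(Z) = -2.63e+05 ⇒ leading (phase φ = -90.0°).

PF = 0.0007605 (leading, φ = -90.0°)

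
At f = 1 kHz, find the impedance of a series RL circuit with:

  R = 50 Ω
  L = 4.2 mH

Step 1 — Angular frequency: ω = 2π·f = 2π·1000 = 6283 rad/s.
Step 2 — Component impedances:
  R: Z = R = 50 Ω
  L: Z = jωL = j·6283·0.0042 = 0 + j26.39 Ω
Step 3 — Series combination: Z_total = R + L = 50 + j26.39 Ω = 56.54∠27.8° Ω.

Z = 50 + j26.39 Ω = 56.54∠27.8° Ω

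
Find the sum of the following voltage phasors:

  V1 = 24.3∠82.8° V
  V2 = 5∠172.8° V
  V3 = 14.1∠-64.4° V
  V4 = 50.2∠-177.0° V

Step 1 — Convert each phasor to rectangular form:
  V1 = 24.3·(cos(82.8°) + j·sin(82.8°)) = 3.046 + j24.11 V
  V2 = 5·(cos(172.8°) + j·sin(172.8°)) = -4.961 + j0.6267 V
  V3 = 14.1·(cos(-64.4°) + j·sin(-64.4°)) = 6.092 - j12.72 V
  V4 = 50.2·(cos(-177.0°) + j·sin(-177.0°)) = -50.13 - j2.627 V
Step 2 — Sum components: V_total = -45.95 + j9.392 V.
Step 3 — Convert to polar: |V_total| = 46.9 V, ∠V_total = 168.4°.

V_total = 46.9∠168.4° V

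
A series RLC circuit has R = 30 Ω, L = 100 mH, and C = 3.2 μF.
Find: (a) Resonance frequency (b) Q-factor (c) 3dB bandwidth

Step 1 — Resonance condition Im(Z)=0 gives ω₀ = 1/√(LC).
Step 2 — ω₀ = 1/√(0.1·3.2e-06) = 1768 rad/s.
Step 3 — f₀ = ω₀/(2π) = 281.3 Hz.
Step 4 — Series Q: Q = ω₀L/R = 1768·0.1/30 = 5.893.
Step 5 — 3dB bandwidth: Δω = ω₀/Q = 300 rad/s; BW = Δω/(2π) = 47.75 Hz.

(a) f₀ = 281.3 Hz  (b) Q = 5.893  (c) BW = 47.75 Hz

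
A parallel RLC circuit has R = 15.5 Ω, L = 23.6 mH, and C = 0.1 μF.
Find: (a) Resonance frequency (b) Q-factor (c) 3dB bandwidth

Step 1 — Resonance: ω₀ = 1/√(LC) = 1/√(0.0236·1e-07) = 2.058e+04 rad/s.
Step 2 — f₀ = ω₀/(2π) = 3276 Hz.
Step 3 — Parallel Q: Q = R/(ω₀L) = 15.5/(2.058e+04·0.0236) = 0.03191.
Step 4 — Bandwidth: Δω = ω₀/Q = 6.452e+05 rad/s; BW = Δω/(2π) = 1.027e+05 Hz.

(a) f₀ = 3276 Hz  (b) Q = 0.03191  (c) BW = 1.027e+05 Hz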